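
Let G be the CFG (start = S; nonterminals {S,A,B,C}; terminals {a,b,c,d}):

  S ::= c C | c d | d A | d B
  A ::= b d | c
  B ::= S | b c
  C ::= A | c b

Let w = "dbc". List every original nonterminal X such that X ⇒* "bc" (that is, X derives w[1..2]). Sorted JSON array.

CNF form of G:
  S -> T1 A | T1 B | T2 C | T2 T1
  A -> T0 T1 | c
  B -> T0 T2 | T1 A | T1 B | T2 C | T2 T1
  C -> T0 T1 | T2 T0 | c
  T0 -> b
  T1 -> d
  T2 -> c

Fill CYK table bottom-up, restricted to cells inside w[1..2]:
  cell(1,1) b: {T0}  orig:{}
  cell(2,2) c: {A,C,T2}  orig:{A,C}
  cell(1,2) bc: {B}

Original NTs in T[1,2] deriving "bc": ["B"]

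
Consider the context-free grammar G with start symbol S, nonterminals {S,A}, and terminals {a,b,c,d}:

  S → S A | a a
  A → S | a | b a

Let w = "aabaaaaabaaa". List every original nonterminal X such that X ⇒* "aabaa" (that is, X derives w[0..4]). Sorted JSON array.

CNF form of G:
  S -> S A | T0 T0
  A -> S A | T0 T0 | T1 T0 | a
  T0 -> a
  T1 -> b

CYK fill — only the sub-triangle for w[0..4]:
  T[0,0] 'a' = {A,T0}  orig:{A}
  T[1,1] 'a' = {A,T0}  orig:{A}
  T[2,2] 'b' = {T1}  orig:{}
  T[3,3] 'a' = {A,T0}  orig:{A}
  T[4,4] 'a' = {A,T0}  orig:{A}
  T[0,1] 'aa' = {A,S}
  T[1,2] 'ab' = ∅
  T[2,3] 'ba' = {A}
  T[3,4] 'aa' = {A,S}
  T[0,2] 'aab' = ∅
  T[1,3] 'aba' = ∅
  T[2,4] 'baa' = ∅
  T[0,3] 'aaba' = {A,S}
  T[1,4] 'abaa' = ∅
  T[0,4] 'aabaa' = {A,S}

Original NTs in T[0,4] deriving "aabaa": ["A", "S"]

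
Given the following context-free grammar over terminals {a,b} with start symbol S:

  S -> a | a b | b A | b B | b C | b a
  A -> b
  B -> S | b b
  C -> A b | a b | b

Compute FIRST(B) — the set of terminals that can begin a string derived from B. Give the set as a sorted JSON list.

FIRST sets, iterate to fixpoint:
pass 1:
  A via A→b: +{b}
  B via B→b b: +{b}
  C via C→A b: +{b}
  C via C→a b: +{a}
  S via S→a: +{a}
  S via S→b A: +{b}
  FIRST(S)={a,b}  FIRST(A)={b}  FIRST(B)={b}  FIRST(C)={a,b}
pass 2:
  B via B→S: +{a}
  FIRST(S)={a,b}  FIRST(A)={b}  FIRST(B)={a,b}  FIRST(C)={a,b}
pass 3: (stable)
  FIRST(S)={a,b}  FIRST(A)={b}  FIRST(B)={a,b}  FIRST(C)={a,b}

FIRST(B) = ["a", "b"]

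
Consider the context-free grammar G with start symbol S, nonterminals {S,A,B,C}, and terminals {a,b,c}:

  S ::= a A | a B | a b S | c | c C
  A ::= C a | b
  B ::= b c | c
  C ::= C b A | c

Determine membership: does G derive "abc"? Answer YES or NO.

CNF form of G:
  S -> T0 A | T0 B | T0 X4 | T2 C | c
  A -> C T0 | b
  B -> T1 T2 | c
  C -> C X3 | c
  T0 -> a
  T1 -> b
  T2 -> c
  X3 -> T1 A
  X4 -> T1 S

CYK table (by increasing span):
  T[0,0] 'a' = {T0}  orig:{}
  T[1,1] 'b' = {A,T1}  orig:{A}
  T[2,2] 'c' = {B,C,S,T2}  orig:{B,C,S}
  T[0,1] 'ab' = {S}
  T[1,2] 'bc' = {B,X4}  orig:{B}
  T[0,2] 'abc' = {S}

S ∈ T[0,2] ⇒ YES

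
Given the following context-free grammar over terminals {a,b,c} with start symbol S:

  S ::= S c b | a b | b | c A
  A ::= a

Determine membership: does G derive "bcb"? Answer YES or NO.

CNF form of G:
  S -> S X3 | T0 A | T2 T1 | b
  A -> a
  T0 -> c
  T1 -> b
  T2 -> a
  X3 -> T0 T1

CYK table (by increasing span):
  [0..0]={S,T1}  "b"  orig:{S}
  [1..1]={T0}  "c"  orig:{}
  [2..2]={S,T1}  "b"  orig:{S}
  [0..1]=∅  "bc"
  [1..2]={X3}  "cb"  orig:{}
  [0..2]={S}  "bcb"

S ∈ T[0,2] ⇒ YES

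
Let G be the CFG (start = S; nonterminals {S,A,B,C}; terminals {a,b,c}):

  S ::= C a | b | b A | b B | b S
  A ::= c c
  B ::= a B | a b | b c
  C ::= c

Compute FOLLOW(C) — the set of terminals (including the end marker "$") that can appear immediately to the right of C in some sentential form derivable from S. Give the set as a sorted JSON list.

FIRST iteration:
iter 1:
  A via A→c c: +{c}
  B via B→a B: +{a}
  B via B→b c: +{b}
  C via C→c: +{c}
  S via S→C a: +{c}
  S via S→b: +{b}
  FIRST[S]={b,c}  FIRST[A]={c}  FIRST[B]={a,b}  FIRST[C]={c}
iter 2: (stable)
  FIRST[S]={b,c}  FIRST[A]={c}  FIRST[B]={a,b}  FIRST[C]={c}

FOLLOW iteration:
FOLLOW(S) := {$}
iter 1:
  S→C a: FOLLOW(C) ⊇ FIRST(a) = {a}; new: +{a}
  S→b A: FOLLOW(A) ⊇ FOLLOW(S) ⊇ {$}; new: +{$}
  S→b B: FOLLOW(B) ⊇ FOLLOW(S) ⊇ {$}; new: +{$}
  S: {$}  A: {$}  B: {$}  C: {a}
iter 2: — fixpoint
  S: {$}  A: {$}  B: {$}  C: {a}

FOLLOW(C) = ["a"]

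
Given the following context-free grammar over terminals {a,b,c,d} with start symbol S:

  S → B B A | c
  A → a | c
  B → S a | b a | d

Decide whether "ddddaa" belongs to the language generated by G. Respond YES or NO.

CNF form of G:
  S -> B X2 | c
  A -> a | c
  B -> S T0 | T1 T0 | d
  T0 -> a
  T1 -> b
  X2 -> B A

Fill CYK table bottom-up:
  cell(0,0) d: {B}
  cell(1,1) d: {B}
  cell(2,2) d: {B}
  cell(3,3) d: {B}
  cell(4,4) a: {A,T0}  orig:{A}
  cell(5,5) a: {A,T0}  orig:{A}
  cell(0,1) dd: ∅
  cell(1,2) dd: ∅
  cell(2,3) dd: ∅
  cell(3,4) da: {X2}  orig:{}
  cell(4,5) aa: ∅
  cell(0,2) ddd: ∅
  cell(1,3) ddd: ∅
  cell(2,4) dda: {S}
  cell(3,5) daa: ∅
  cell(0,3) dddd: ∅
  cell(1,4) ddda: ∅
  cell(2,5) ddaa: {B}
  cell(0,4) dddda: ∅
  cell(1,5) dddaa: ∅
  cell(0,5) ddddaa: ∅

S ∉ T[0,5] ⇒ NO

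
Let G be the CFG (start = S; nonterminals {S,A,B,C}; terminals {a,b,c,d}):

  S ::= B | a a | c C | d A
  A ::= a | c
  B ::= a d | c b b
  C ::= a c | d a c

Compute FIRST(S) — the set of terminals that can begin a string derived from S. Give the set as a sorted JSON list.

FIRST sets, iterate to fixpoint:
iter 1:
  A via A→a: +{a}
  A via A→c: +{c}
  B via B→a d: +{a}
  B via B→c b b: +{c}
  C via C→a c: +{a}
  C via C→d a c: +{d}
  S via S→B: +{a,c}
  S via S→d A: +{d}
  S: {a,c,d}  A: {a,c}  B: {a,c}  C: {a,d}
iter 2: (no change)
  S: {a,c,d}  A: {a,c}  B: {a,c}  C: {a,d}

FIRST(S) = ["a", "c", "d"]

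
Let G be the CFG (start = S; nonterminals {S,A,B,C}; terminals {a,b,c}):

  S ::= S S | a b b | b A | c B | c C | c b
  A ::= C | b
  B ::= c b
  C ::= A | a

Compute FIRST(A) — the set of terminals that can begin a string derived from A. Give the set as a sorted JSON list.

Compute FIRST by fixpoint:
[1]
  A via A→b: +{b}
  B via B→c b: +{c}
  C via C→A: +{b}
  C via C→a: +{a}
  S via S→a b b: +{a}
  S via S→b A: +{b}
  S via S→c B: +{c}
  FIRST(S)={a,b,c}  FIRST(A)={b}  FIRST(B)={c}  FIRST(C)={a,b}
[2]
  A via A→C: +{a}
  FIRST(S)={a,b,c}  FIRST(A)={a,b}  FIRST(B)={c}  FIRST(C)={a,b}
[3] (stable)
  FIRST(S)={a,b,c}  FIRST(A)={a,b}  FIRST(B)={c}  FIRST(C)={a,b}

FIRST(A) = ["a", "b"]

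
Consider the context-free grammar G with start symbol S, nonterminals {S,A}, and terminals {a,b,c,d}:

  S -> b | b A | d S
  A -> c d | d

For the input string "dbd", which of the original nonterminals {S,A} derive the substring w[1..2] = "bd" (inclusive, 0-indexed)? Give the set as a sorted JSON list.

CNF form of G:
  S -> T1 S | T2 A | b
  A -> T0 T1 | d
  T0 -> c
  T1 -> d
  T2 -> b

CYK fill, restricted to cells inside w[1..2]:
  cell(1,1) b: {S,T2}  orig:{S}
  cell(2,2) d: {A,T1}  orig:{A}
  cell(1,2) bd: {S}

Original NTs in T[1,2] deriving "bd": ["S"]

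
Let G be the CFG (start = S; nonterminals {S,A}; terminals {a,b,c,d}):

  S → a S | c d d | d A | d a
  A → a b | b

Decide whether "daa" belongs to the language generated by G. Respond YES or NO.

CNF form of G:
  S -> T0 S | T2 X4 | T3 A | T3 T0
  A -> T0 T1 | b
  T0 -> a
  T1 -> b
  T2 -> c
  T3 -> d
  X4 -> T3 T3

Fill CYK table bottom-up:
  T[0,0] 'd' = {T3}  orig:{}
  T[1,1] 'a' = {T0}  orig:{}
  T[2,2] 'a' = {T0}  orig:{}
  T[0,1] 'da' = {S}
  T[1,2] 'aa' = ∅
  T[0,2] 'daa' = ∅

S ∉ T[0,2] ⇒ NO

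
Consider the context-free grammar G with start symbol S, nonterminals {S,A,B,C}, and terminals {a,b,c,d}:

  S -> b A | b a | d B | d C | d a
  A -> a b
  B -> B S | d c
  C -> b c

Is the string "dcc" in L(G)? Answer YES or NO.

Convert to CNF:
  S -> T1 A | T1 T0 | T2 B | T2 C | T2 T0
  A -> T0 T1
  B -> B S | T2 T3
  C -> T1 T3
  T0 -> a
  T1 -> b
  T2 -> d
  T3 -> c

Fill CYK table bottom-up:
  [0..0]={T2}  "d"  orig:{}
  [1..1]={T3}  "c"  orig:{}
  [2..2]={T3}  "c"  orig:{}
  [0..1]={B}  "dc"
  [1..2]=∅  "cc"
  [0..2]=∅  "dcc"

S ∉ T[0,2] ⇒ NO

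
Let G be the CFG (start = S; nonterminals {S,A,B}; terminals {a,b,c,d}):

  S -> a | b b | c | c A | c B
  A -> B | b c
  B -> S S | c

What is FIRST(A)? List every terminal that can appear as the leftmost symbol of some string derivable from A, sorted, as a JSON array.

Compute FIRST by fixpoint:
iter 1:
  A via A→b c: +{b}
  B via B→c: +{c}
  S via S→a: +{a}
  S via S→b b: +{b}
  S via S→c: +{c}
  S: {a,b,c}  A: {b}  B: {c}
iter 2:
  A via A→B: +{c}
  B via B→S S: +{a,b}
  S: {a,b,c}  A: {b,c}  B: {a,b,c}
iter 3:
  A via A→B: +{a}
  S: {a,b,c}  A: {a,b,c}  B: {a,b,c}
iter 4: done
  S: {a,b,c}  A: {a,b,c}  B: {a,b,c}

FIRST(A) = ["a", "b", "c"]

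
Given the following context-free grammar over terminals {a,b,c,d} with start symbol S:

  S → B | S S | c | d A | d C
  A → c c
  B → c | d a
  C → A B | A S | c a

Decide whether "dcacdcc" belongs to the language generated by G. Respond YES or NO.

Convert to CNF:
  S -> S S | T1 A | T1 C | T1 T2 | c
  A -> T0 T0
  B -> T1 T2 | c
  C -> A B | A S | T0 T2
  T0 -> c
  T1 -> d
  T2 -> a

Fill CYK table bottom-up:
  T[0,0] 'd' = {T1}  orig:{}
  T[1,1] 'c' = {B,S,T0}  orig:{B,S}
  T[2,2] 'a' = {T2}  orig:{}
  T[3,3] 'c' = {B,S,T0}  orig:{B,S}
  T[4,4] 'd' = {T1}  orig:{}
  T[5,5] 'c' = {B,S,T0}  orig:{B,S}
  T[6,6] 'c' = {B,S,T0}  orig:{B,S}
  T[0,1] 'dc' = ∅
  T[1,2] 'ca' = {C}
  T[2,3] 'ac' = ∅
  T[3,4] 'cd' = ∅
  T[4,5] 'dc' = ∅
  T[5,6] 'cc' = {A,S}
  T[0,2] 'dca' = {S}
  T[1,3] 'cac' = ∅
  T[2,4] 'acd' = ∅
  T[3,5] 'cdc' = ∅
  T[4,6] 'dcc' = {S}
  T[0,3] 'dcac' = {S}
  T[1,4] 'cacd' = ∅
  T[2,5] 'acdc' = ∅
  T[3,6] 'cdcc' = {S}
  T[0,4] 'dcacd' = ∅
  T[1,5] 'cacdc' = ∅
  T[2,6] 'acdcc' = ∅
  T[0,5] 'dcacdc' = ∅
  T[1,6] 'cacdcc' = ∅
  T[0,6] 'dcacdcc' = {S}

S ∈ T[0,6] ⇒ YES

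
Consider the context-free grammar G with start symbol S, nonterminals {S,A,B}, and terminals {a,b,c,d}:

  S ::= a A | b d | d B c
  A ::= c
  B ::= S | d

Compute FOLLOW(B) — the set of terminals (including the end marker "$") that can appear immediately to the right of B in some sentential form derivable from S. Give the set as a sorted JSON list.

Compute FIRST by fixpoint:
round 1:
  A via A→c: +{c}
  B via B→d: +{d}
  S via S→a A: +{a}
  S via S→b d: +{b}
  S via S→d B c: +{d}
  FIRST[S]={a,b,d}  FIRST[A]={c}  FIRST[B]={d}
round 2:
  B via B→S: +{a,b}
  FIRST[S]={a,b,d}  FIRST[A]={c}  FIRST[B]={a,b,d}
round 3: — fixpoint
  FIRST[S]={a,b,d}  FIRST[A]={c}  FIRST[B]={a,b,d}

Compute FOLLOW by fixpoint:
seed FOLLOW(S) with $
iter 1:
  S→a A: FOLLOW(A) ⊇ FOLLOW(S) ⊇ {$}; new: +{$}
  S→d B c: FOLLOW(B) ⊇ FIRST(c) = {c}; new: +{c}
  S: {$}  A: {$}  B: {c}
iter 2:
  B→S: FOLLOW(S) ⊇ FOLLOW(B) ⊇ {c}; new: +{c}
  S→a A: FOLLOW(A) ⊇ FOLLOW(S) ⊇ {$,c}; new: +{c}
  S: {$,c}  A: {$,c}  B: {c}
iter 3: — fixpoint
  S: {$,c}  A: {$,c}  B: {c}

FOLLOW(B) = ["c"]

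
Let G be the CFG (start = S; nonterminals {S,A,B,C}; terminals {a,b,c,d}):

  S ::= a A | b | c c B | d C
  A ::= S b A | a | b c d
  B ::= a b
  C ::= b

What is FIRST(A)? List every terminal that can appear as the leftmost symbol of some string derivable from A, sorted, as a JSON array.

Compute FIRST by fixpoint:
iter 1:
  A via A→a: +{a}
  A via A→b c d: +{b}
  B via B→a b: +{a}
  C via C→b: +{b}
  S via S→a A: +{a}
  S via S→b: +{b}
  S via S→c c B: +{c}
  S via S→d C: +{d}
  FIRST[S]={a,b,c,d}  FIRST[A]={a,b}  FIRST[B]={a}  FIRST[C]={b}
iter 2:
  A via A→S b A: +{c,d}
  FIRST[S]={a,b,c,d}  FIRST[A]={a,b,c,d}  FIRST[B]={a}  FIRST[C]={b}
iter 3: — fixpoint
  FIRST[S]={a,b,c,d}  FIRST[A]={a,b,c,d}  FIRST[B]={a}  FIRST[C]={b}

FIRST(A) = ["a", "b", "c", "d"]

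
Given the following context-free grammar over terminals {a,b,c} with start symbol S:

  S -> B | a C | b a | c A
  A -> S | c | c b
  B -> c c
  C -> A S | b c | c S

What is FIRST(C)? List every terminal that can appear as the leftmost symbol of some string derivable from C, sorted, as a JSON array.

FIRST sets, iterate to fixpoint:
iter 1:
  A via A→c: +{c}
  B via B→c c: +{c}
  C via C→A S: +{c}
  C via C→b c: +{b}
  S via S→B: +{c}
  S via S→a C: +{a}
  S via S→b a: +{b}
  S: {a,b,c}  A: {c}  B: {c}  C: {b,c}
iter 2:
  A via A→S: +{a,b}
  C via C→A S: +{a}
  S: {a,b,c}  A: {a,b,c}  B: {c}  C: {a,b,c}
iter 3: — fixpoint
  S: {a,b,c}  A: {a,b,c}  B: {c}  C: {a,b,c}

FIRST(C) = ["a", "b", "c"]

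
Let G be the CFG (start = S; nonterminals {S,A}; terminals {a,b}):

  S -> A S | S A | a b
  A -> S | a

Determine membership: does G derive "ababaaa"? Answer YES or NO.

CNF form of G:
  S -> A S | S A | T0 T1
  A -> A S | S A | T0 T1 | a
  T0 -> a
  T1 -> b

CYK table (by increasing span):
  cell(0,0) a: {A,T0}  orig:{A}
  cell(1,1) b: {T1}  orig:{}
  cell(2,2) a: {A,T0}  orig:{A}
  cell(3,3) b: {T1}  orig:{}
  cell(4,4) a: {A,T0}  orig:{A}
  cell(5,5) a: {A,T0}  orig:{A}
  cell(6,6) a: {A,T0}  orig:{A}
  cell(0,1) ab: {A,S}
  cell(1,2) ba: ∅
  cell(2,3) ab: {A,S}
  cell(3,4) ba: ∅
  cell(4,5) aa: ∅
  cell(5,6) aa: ∅
  cell(0,2) aba: {A,S}
  cell(1,3) bab: ∅
  cell(2,4) aba: {A,S}
  cell(3,5) baa: ∅
  cell(4,6) aaa: ∅
  cell(0,3) abab: {A,S}
  cell(1,4) baba: ∅
  cell(2,5) abaa: {A,S}
  cell(3,6) baaa: ∅
  cell(0,4) ababa: {A,S}
  cell(1,5) babaa: ∅
  cell(2,6) abaaa: {A,S}
  cell(0,5) ababaa: {A,S}
  cell(1,6) babaaa: ∅
  cell(0,6) ababaaa: {A,S}

S ∈ T[0,6] ⇒ YES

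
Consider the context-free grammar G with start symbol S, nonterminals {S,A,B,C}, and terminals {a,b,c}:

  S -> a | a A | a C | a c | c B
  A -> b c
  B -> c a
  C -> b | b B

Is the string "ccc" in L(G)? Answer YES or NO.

Convert to CNF:
  S -> T1 B | T2 A | T2 C | T2 T1 | a
  A -> T0 T1
  B -> T1 T2
  C -> T0 B | b
  T0 -> b
  T1 -> c
  T2 -> a

CYK table (by increasing span):
  cell(0,0) c: {T1}  orig:{}
  cell(1,1) c: {T1}  orig:{}
  cell(2,2) c: {T1}  orig:{}
  cell(0,1) cc: ∅
  cell(1,2) cc: ∅
  cell(0,2) ccc: ∅

S ∉ T[0,2] ⇒ NO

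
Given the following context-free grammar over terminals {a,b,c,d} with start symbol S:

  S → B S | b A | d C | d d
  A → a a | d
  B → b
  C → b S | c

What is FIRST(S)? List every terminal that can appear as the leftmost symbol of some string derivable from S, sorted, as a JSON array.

Compute FIRST by fixpoint:
round 1:
  A via A→a a: +{a}
  A via A→d: +{d}
  B via B→b: +{b}
  C via C→b S: +{b}
  C via C→c: +{c}
  S via S→B S: +{b}
  S via S→d C: +{d}
  FIRST(S)={b,d}  FIRST(A)={a,d}  FIRST(B)={b}  FIRST(C)={b,c}
round 2: (stable)
  FIRST(S)={b,d}  FIRST(A)={a,d}  FIRST(B)={b}  FIRST(C)={b,c}

FIRST(S) = ["b", "d"]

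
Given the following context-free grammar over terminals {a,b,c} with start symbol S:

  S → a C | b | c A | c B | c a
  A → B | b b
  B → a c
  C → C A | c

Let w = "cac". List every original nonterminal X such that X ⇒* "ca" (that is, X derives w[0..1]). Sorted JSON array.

CNF form of G:
  S -> T0 C | T1 A | T1 B | T1 T0 | b
  A -> T0 T1 | T2 T2
  B -> T0 T1
  C -> C A | c
  T0 -> a
  T1 -> c
  T2 -> b

CYK fill (cells [i..j] with 0 ≤ i ≤ j ≤ 1 only):
  [0..0]={C,T1}  "c"  orig:{C}
  [1..1]={T0}  "a"  orig:{}
  [0..1]={S}  "ca"

Original NTs in T[0,1] deriving "ca": ["S"]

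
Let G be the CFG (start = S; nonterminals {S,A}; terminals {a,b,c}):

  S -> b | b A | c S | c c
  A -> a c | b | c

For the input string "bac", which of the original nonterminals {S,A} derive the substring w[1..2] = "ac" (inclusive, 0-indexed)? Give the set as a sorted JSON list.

Convert to CNF:
  S -> T1 S | T1 T1 | T2 A | b
  A -> T0 T1 | b | c
  T0 -> a
  T1 -> c
  T2 -> b

CYK fill, restricted to cells inside w[1..2]:
  T[1,1] 'a' = {T0}  orig:{}
  T[2,2] 'c' = {A,T1}  orig:{A}
  T[1,2] 'ac' = {A}

Original NTs in T[1,2] deriving "ac": ["A"]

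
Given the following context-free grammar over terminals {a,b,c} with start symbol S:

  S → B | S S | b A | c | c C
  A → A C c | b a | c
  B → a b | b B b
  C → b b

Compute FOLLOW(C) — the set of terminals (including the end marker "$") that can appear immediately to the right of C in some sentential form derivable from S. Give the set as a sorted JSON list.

Compute FIRST by fixpoint:
[1]
  A via A→b a: +{b}
  A via A→c: +{c}
  B via B→a b: +{a}
  B via B→b B b: +{b}
  C via C→b b: +{b}
  S via S→B: +{a,b}
  S via S→c: +{c}
  S: {a,b,c}  A: {b,c}  B: {a,b}  C: {b}
[2] — fixpoint
  S: {a,b,c}  A: {b,c}  B: {a,b}  C: {b}

Compute FOLLOW by fixpoint:
FOLLOW(S) := {$}
round 1:
  A→A C c: FOLLOW(A) ⊇ FIRST(C) = {b}; new: +{b}
  A→A C c: FOLLOW(C) ⊇ FIRST(c) = {c}; new: +{c}
  B→b B b: FOLLOW(B) ⊇ FIRST(b) = {b}; new: +{b}
  S→B: FOLLOW(B) ⊇ FOLLOW(S) ⊇ {$}; new: +{$}
  S→S S: FOLLOW(S) ⊇ FIRST(S) = {a,b,c}; new: +{a,b,c}
  S→b A: FOLLOW(A) ⊇ FOLLOW(S) ⊇ {$,a,b,c}; new: +{$,a,c}
  S→c C: FOLLOW(C) ⊇ FOLLOW(S) ⊇ {$,a,b,c}; new: +{$,a,b}
  FOLLOW(S)={$,a,b,c}  FOLLOW(A)={$,a,b,c}  FOLLOW(B)={$,b}  FOLLOW(C)={$,a,b,c}
round 2:
  S→B: FOLLOW(B) ⊇ FOLLOW(S) ⊇ {$,a,b,c}; new: +{a,c}
  FOLLOW(S)={$,a,b,c}  FOLLOW(A)={$,a,b,c}  FOLLOW(B)={$,a,b,c}  FOLLOW(C)={$,a,b,c}
round 3: (no change)
  FOLLOW(S)={$,a,b,c}  FOLLOW(A)={$,a,b,c}  FOLLOW(B)={$,a,b,c}  FOLLOW(C)={$,a,b,c}

FOLLOW(C) = ["$", "a", "b", "c"]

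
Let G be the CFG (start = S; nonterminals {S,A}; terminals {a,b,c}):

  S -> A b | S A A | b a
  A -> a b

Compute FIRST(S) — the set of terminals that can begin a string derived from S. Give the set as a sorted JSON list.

FIRST sets, iterate to fixpoint:
pass 1:
  A via A→a b: +{a}
  S via S→A b: +{a}
  S via S→b a: +{b}
  FIRST[S]={a,b}  FIRST[A]={a}
pass 2: — fixpoint
  FIRST[S]={a,b}  FIRST[A]={a}

FIRST(S) = ["a", "b"]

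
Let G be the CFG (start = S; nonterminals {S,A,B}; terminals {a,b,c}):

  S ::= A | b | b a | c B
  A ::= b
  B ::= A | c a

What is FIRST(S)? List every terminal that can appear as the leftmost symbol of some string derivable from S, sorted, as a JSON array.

FIRST sets, iterate to fixpoint:
[1]
  A via A→b: +{b}
  B via B→A: +{b}
  B via B→c a: +{c}
  S via S→A: +{b}
  S via S→c B: +{c}
  FIRST[S]={b,c}  FIRST[A]={b}  FIRST[B]={b,c}
[2] (stable)
  FIRST[S]={b,c}  FIRST[A]={b}  FIRST[B]={b,c}

FIRST(S) = ["b", "c"]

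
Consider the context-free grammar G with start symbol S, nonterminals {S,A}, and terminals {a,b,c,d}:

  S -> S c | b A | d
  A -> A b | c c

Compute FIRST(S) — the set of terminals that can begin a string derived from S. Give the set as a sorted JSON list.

FIRST sets, iterate to fixpoint:
round 1:
  A via A→c c: +{c}
  S via S→b A: +{b}
  S via S→d: +{d}
  FIRST(S)={b,d}  FIRST(A)={c}
round 2: — fixpoint
  FIRST(S)={b,d}  FIRST(A)={c}

FIRST(S) = ["b", "d"]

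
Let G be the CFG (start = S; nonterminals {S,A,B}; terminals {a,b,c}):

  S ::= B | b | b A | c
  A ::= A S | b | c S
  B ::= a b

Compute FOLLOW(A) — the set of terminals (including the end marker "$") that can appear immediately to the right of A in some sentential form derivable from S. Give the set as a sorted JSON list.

FIRST iteration:
pass 1:
  A via A→b: +{b}
  A via A→c S: +{c}
  B via B→a b: +{a}
  S via S→B: +{a}
  S via S→b: +{b}
  S via S→c: +{c}
  FIRST(S)={a,b,c}  FIRST(A)={b,c}  FIRST(B)={a}
pass 2: done
  FIRST(S)={a,b,c}  FIRST(A)={b,c}  FIRST(B)={a}

Compute FOLLOW by fixpoint:
initialize: $ ∈ FOLLOW(S)
round 1:
  A→A S: FOLLOW(A) ⊇ FIRST(S) = {a,b,c}; new: +{a,b,c}
  A→A S: FOLLOW(S) ⊇ FOLLOW(A) ⊇ {a,b,c}; new: +{a,b,c}
  S→B: FOLLOW(B) ⊇ FOLLOW(S) ⊇ {$,a,b,c}; new: +{$,a,b,c}
  S→b A: FOLLOW(A) ⊇ FOLLOW(S) ⊇ {$,a,b,c}; new: +{$}
  FOLLOW(S)={$,a,b,c}  FOLLOW(A)={$,a,b,c}  FOLLOW(B)={$,a,b,c}
round 2: (no change)
  FOLLOW(S)={$,a,b,c}  FOLLOW(A)={$,a,b,c}  FOLLOW(B)={$,a,b,c}

FOLLOW(A) = ["$", "a", "b", "c"]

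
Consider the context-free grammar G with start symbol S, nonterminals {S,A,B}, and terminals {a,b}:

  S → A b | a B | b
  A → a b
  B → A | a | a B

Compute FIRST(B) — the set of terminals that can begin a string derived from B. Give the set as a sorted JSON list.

FIRST sets, iterate to fixpoint:
pass 1:
  A via A→a b: +{a}
  B via B→A: +{a}
  S via S→A b: +{a}
  S via S→b: +{b}
  FIRST[S]={a,b}  FIRST[A]={a}  FIRST[B]={a}
pass 2: (no change)
  FIRST[S]={a,b}  FIRST[A]={a}  FIRST[B]={a}

FIRST(B) = ["a"]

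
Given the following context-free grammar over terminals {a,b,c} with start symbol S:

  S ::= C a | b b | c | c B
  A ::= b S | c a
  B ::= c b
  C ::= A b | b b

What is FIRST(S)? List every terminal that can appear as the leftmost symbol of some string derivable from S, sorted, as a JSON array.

FIRST iteration:
round 1:
  A via A→b S: +{b}
  A via A→c a: +{c}
  B via B→c b: +{c}
  C via C→A b: +{b,c}
  S via S→C a: +{b,c}
  FIRST[S]={b,c}  FIRST[A]={b,c}  FIRST[B]={c}  FIRST[C]={b,c}
round 2: — fixpoint
  FIRST[S]={b,c}  FIRST[A]={b,c}  FIRST[B]={c}  FIRST[C]={b,c}

FIRST(S) = ["b", "c"]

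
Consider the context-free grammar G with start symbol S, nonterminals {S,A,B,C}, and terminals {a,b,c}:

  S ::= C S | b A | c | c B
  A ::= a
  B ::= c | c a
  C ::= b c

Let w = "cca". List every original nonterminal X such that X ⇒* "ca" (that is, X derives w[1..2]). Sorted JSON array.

CNF form of G:
  S -> C S | T0 B | T2 A | c
  A -> a
  B -> T0 T1 | c
  C -> T2 T0
  T0 -> c
  T1 -> a
  T2 -> b

CYK fill (cells [i..j] with 1 ≤ i ≤ j ≤ 2 only):
  cell(1,1) c: {B,S,T0}  orig:{B,S}
  cell(2,2) a: {A,T1}  orig:{A}
  cell(1,2) ca: {B}

Original NTs in T[1,2] deriving "ca": ["B"]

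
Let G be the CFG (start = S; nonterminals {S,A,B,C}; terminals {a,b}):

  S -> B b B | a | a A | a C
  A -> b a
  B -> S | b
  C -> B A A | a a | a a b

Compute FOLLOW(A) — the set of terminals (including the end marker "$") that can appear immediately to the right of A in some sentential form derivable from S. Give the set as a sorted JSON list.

Compute FIRST by fixpoint:
round 1:
  A via A→b a: +{b}
  B via B→b: +{b}
  C via C→B A A: +{b}
  C via C→a a: +{a}
  S via S→B b B: +{b}
  S via S→a: +{a}
  FIRST[S]={a,b}  FIRST[A]={b}  FIRST[B]={b}  FIRST[C]={a,b}
round 2:
  B via B→S: +{a}
  FIRST[S]={a,b}  FIRST[A]={b}  FIRST[B]={a,b}  FIRST[C]={a,b}
round 3: — fixpoint
  FIRST[S]={a,b}  FIRST[A]={b}  FIRST[B]={a,b}  FIRST[C]={a,b}

FOLLOW sets:
FOLLOW(S) := {$}
iter 1:
  C→B A A: FOLLOW(B) ⊇ FIRST(A) = {b}; new: +{b}
  C→B A A: FOLLOW(A) ⊇ FIRST(A) = {b}; new: +{b}
  S→B b B: FOLLOW(B) ⊇ FOLLOW(S) ⊇ {$}; new: +{$}
  S→a A: FOLLOW(A) ⊇ FOLLOW(S) ⊇ {$}; new: +{$}
  S→a C: FOLLOW(C) ⊇ FOLLOW(S) ⊇ {$}; new: +{$}
  S: {$}  A: {$,b}  B: {$,b}  C: {$}
iter 2:
  B→S: FOLLOW(S) ⊇ FOLLOW(B) ⊇ {$,b}; new: +{b}
  S→a C: FOLLOW(C) ⊇ FOLLOW(S) ⊇ {$,b}; new: +{b}
  S: {$,b}  A: {$,b}  B: {$,b}  C: {$,b}
iter 3: (stable)
  S: {$,b}  A: {$,b}  B: {$,b}  C: {$,b}

FOLLOW(A) = ["$", "b"]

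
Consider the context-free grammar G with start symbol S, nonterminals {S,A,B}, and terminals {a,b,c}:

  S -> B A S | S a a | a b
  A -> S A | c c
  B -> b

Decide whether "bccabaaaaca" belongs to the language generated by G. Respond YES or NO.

Convert to CNF:
  S -> B X3 | S X4 | T1 T2
  A -> S A | T0 T0
  B -> b
  T0 -> c
  T1 -> a
  T2 -> b
  X3 -> A S
  X4 -> T1 T1

Fill CYK table bottom-up:
  T[0,0] 'b' = {B,T2}  orig:{B}
  T[1,1] 'c' = {T0}  orig:{}
  T[2,2] 'c' = {T0}  orig:{}
  T[3,3] 'a' = {T1}  orig:{}
  T[4,4] 'b' = {B,T2}  orig:{B}
  T[5,5] 'a' = {T1}  orig:{}
  T[6,6] 'a' = {T1}  orig:{}
  T[7,7] 'a' = {T1}  orig:{}
  T[8,8] 'a' = {T1}  orig:{}
  T[9,9] 'c' = {T0}  orig:{}
  T[10,10] 'a' = {T1}  orig:{}
  T[0,1] 'bc' = ∅
  T[1,2] 'cc' = {A}
  T[2,3] 'ca' = ∅
  T[3,4] 'ab' = {S}
  T[4,5] 'ba' = ∅
  T[5,6] 'aa' = {X4}  orig:{}
  T[6,7] 'aa' = {X4}  orig:{}
  T[7,8] 'aa' = {X4}  orig:{}
  T[8,9] 'ac' = ∅
  T[9,10] 'ca' = ∅
  T[0,2] 'bcc' = ∅
  T[1,3] 'cca' = ∅
  T[2,4] 'cab' = ∅
  T[3,5] 'aba' = ∅
  T[4,6] 'baa' = ∅
  T[5,7] 'aaa' = ∅
  T[6,8] 'aaa' = ∅
  T[7,9] 'aac' = ∅
  T[8,10] 'aca' = ∅
  T[0,3] 'bcca' = ∅
  T[1,4] 'ccab' = {X3}  orig:{}
  T[2,5] 'caba' = ∅
  T[3,6] 'abaa' = {S}
  T[4,7] 'baaa' = ∅
  T[5,8] 'aaaa' = ∅
  T[6,9] 'aaac' = ∅
  T[7,10] 'aaca' = ∅
  T[0,4] 'bccab' = {S}
  T[1,5] 'ccaba' = ∅
  T[2,6] 'cabaa' = ∅
  T[3,7] 'abaaa' = ∅
  T[4,8] 'baaaa' = ∅
  T[5,9] 'aaaac' = ∅
  T[6,10] 'aaaca' = ∅
  T[0,5] 'bccaba' = ∅
  T[1,6] 'ccabaa' = {X3}  orig:{}
  T[2,7] 'cabaaa' = ∅
  T[3,8] 'abaaaa' = {S}
  T[4,9] 'baaaac' = ∅
  T[5,10] 'aaaaca' = ∅
  T[0,6] 'bccabaa' = {S}
  T[1,7] 'ccabaaa' = ∅
  T[2,8] 'cabaaaa' = ∅
  T[3,9] 'abaaaac' = ∅
  T[4,10] 'baaaaca' = ∅
  T[0,7] 'bccabaaa' = ∅
  T[1,8] 'ccabaaaa' = {X3}  orig:{}
  T[2,9] 'cabaaaac' = ∅
  T[3,10] 'abaaaaca' = ∅
  T[0,8] 'bccabaaaa' = {S}
  T[1,9] 'ccabaaaac' = ∅
  T[2,10] 'cabaaaaca' = ∅
  T[0,9] 'bccabaaaac' = ∅
  T[1,10] 'ccabaaaaca' = ∅
  T[0,10] 'bccabaaaaca' = ∅

S ∉ T[0,10] ⇒ NO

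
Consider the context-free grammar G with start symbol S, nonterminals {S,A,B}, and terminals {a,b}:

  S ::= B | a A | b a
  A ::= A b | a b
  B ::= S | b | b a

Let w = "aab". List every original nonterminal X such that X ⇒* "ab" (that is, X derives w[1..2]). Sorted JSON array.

CNF form of G:
  S -> T0 T1 | T1 A | b
  A -> A T0 | T1 T0
  B -> T0 T1 | T1 A | b
  T0 -> b
  T1 -> a

Fill CYK table bottom-up — only the sub-triangle for w[1..2]:
  [1..1]={T1}  "a"  orig:{}
  [2..2]={B,S,T0}  "b"  orig:{B,S}
  [1..2]={A}  "ab"

Original NTs in T[1,2] deriving "ab": ["A"]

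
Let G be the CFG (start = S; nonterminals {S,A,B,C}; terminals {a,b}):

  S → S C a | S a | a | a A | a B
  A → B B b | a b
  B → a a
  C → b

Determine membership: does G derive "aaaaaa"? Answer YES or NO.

Convert to CNF:
  S -> S T1 | S X3 | T1 A | T1 B | a
  A -> B X2 | T1 T0
  B -> T1 T1
  C -> b
  T0 -> b
  T1 -> a
  X2 -> B T0
  X3 -> C T1

CYK fill:
  T[0,0] 'a' = {S,T1}  orig:{S}
  T[1,1] 'a' = {S,T1}  orig:{S}
  T[2,2] 'a' = {S,T1}  orig:{S}
  T[3,3] 'a' = {S,T1}  orig:{S}
  T[4,4] 'a' = {S,T1}  orig:{S}
  T[5,5] 'a' = {S,T1}  orig:{S}
  T[0,1] 'aa' = {B,S}
  T[1,2] 'aa' = {B,S}
  T[2,3] 'aa' = {B,S}
  T[3,4] 'aa' = {B,S}
  T[4,5] 'aa' = {B,S}
  T[0,2] 'aaa' = {S}
  T[1,3] 'aaa' = {S}
  T[2,4] 'aaa' = {S}
  T[3,5] 'aaa' = {S}
  T[0,3] 'aaaa' = {S}
  T[1,4] 'aaaa' = {S}
  T[2,5] 'aaaa' = {S}
  T[0,4] 'aaaaa' = {S}
  T[1,5] 'aaaaa' = {S}
  T[0,5] 'aaaaaa' = {S}

S ∈ T[0,5] ⇒ YES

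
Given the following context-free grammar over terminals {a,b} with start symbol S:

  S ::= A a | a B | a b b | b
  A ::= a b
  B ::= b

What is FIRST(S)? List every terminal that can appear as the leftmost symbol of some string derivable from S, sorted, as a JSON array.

FIRST sets, iterate to fixpoint:
round 1:
  A via A→a b: +{a}
  B via B→b: +{b}
  S via S→A a: +{a}
  S via S→b: +{b}
  FIRST[S]={a,b}  FIRST[A]={a}  FIRST[B]={b}
round 2: (stable)
  FIRST[S]={a,b}  FIRST[A]={a}  FIRST[B]={b}

FIRST(S) = ["a", "b"]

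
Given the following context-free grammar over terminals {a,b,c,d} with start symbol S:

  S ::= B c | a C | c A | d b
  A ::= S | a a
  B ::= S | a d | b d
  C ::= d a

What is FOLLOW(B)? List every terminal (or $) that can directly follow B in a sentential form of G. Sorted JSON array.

FIRST sets, iterate to fixpoint:
round 1:
  A via A→a a: +{a}
  B via B→a d: +{a}
  B via B→b d: +{b}
  C via C→d a: +{d}
  S via S→B c: +{a,b}
  S via S→c A: +{c}
  S via S→d b: +{d}
  FIRST(S)={a,b,c,d}  FIRST(A)={a}  FIRST(B)={a,b}  FIRST(C)={d}
round 2:
  A via A→S: +{b,c,d}
  B via B→S: +{c,d}
  FIRST(S)={a,b,c,d}  FIRST(A)={a,b,c,d}  FIRST(B)={a,b,c,d}  FIRST(C)={d}
round 3: — fixpoint
  FIRST(S)={a,b,c,d}  FIRST(A)={a,b,c,d}  FIRST(B)={a,b,c,d}  FIRST(C)={d}

FOLLOW iteration:
initialize: $ ∈ FOLLOW(S)
iter 1:
  S→B c: FOLLOW(B) ⊇ FIRST(c) = {c}; new: +{c}
  S→a C: FOLLOW(C) ⊇ FOLLOW(S) ⊇ {$}; new: +{$}
  S→c A: FOLLOW(A) ⊇ FOLLOW(S) ⊇ {$}; new: +{$}
  FOLLOW[S]={$}  FOLLOW[A]={$}  FOLLOW[B]={c}  FOLLOW[C]={$}
iter 2:
  B→S: FOLLOW(S) ⊇ FOLLOW(B) ⊇ {c}; new: +{c}
  S→a C: FOLLOW(C) ⊇ FOLLOW(S) ⊇ {$,c}; new: +{c}
  S→c A: FOLLOW(A) ⊇ FOLLOW(S) ⊇ {$,c}; new: +{c}
  FOLLOW[S]={$,c}  FOLLOW[A]={$,c}  FOLLOW[B]={c}  FOLLOW[C]={$,c}
iter 3: (stable)
  FOLLOW[S]={$,c}  FOLLOW[A]={$,c}  FOLLOW[B]={c}  FOLLOW[C]={$,c}

FOLLOW(B) = ["c"]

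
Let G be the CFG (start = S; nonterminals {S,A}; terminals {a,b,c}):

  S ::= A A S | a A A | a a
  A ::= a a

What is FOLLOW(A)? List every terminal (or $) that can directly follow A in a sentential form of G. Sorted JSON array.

Compute FIRST by fixpoint:
round 1:
  A via A→a a: +{a}
  S via S→A A S: +{a}
  FIRST[S]={a}  FIRST[A]={a}
round 2: — fixpoint
  FIRST[S]={a}  FIRST[A]={a}

FOLLOW iteration:
initialize: $ ∈ FOLLOW(S)
iter 1:
  S→A A S: FOLLOW(A) ⊇ FIRST(A) = {a}; new: +{a}
  S→a A A: FOLLOW(A) ⊇ FOLLOW(S) ⊇ {$}; new: +{$}
  S: {$}  A: {$,a}
iter 2: — fixpoint
  S: {$}  A: {$,a}

FOLLOW(A) = ["$", "a"]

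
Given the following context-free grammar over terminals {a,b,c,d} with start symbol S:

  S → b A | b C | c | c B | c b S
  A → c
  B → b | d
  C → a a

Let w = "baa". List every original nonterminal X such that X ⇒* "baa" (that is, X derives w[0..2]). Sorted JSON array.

CNF form of G:
  S -> T1 A | T1 C | T2 B | T2 X3 | c
  A -> c
  B -> b | d
  C -> T0 T0
  T0 -> a
  T1 -> b
  T2 -> c
  X3 -> T1 S

CYK table (by increasing span) (cells [i..j] with 0 ≤ i ≤ j ≤ 2 only):
  cell(0,0) b: {B,T1}  orig:{B}
  cell(1,1) a: {T0}  orig:{}
  cell(2,2) a: {T0}  orig:{}
  cell(0,1) ba: ∅
  cell(1,2) aa: {C}
  cell(0,2) baa: {S}

Original NTs in T[0,2] deriving "baa": ["S"]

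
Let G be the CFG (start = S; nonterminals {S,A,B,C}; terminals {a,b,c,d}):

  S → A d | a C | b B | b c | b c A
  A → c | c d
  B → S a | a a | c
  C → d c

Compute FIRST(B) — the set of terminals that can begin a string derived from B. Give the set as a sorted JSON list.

FIRST iteration:
pass 1:
  A via A→c: +{c}
  B via B→a a: +{a}
  B via B→c: +{c}
  C via C→d c: +{d}
  S via S→A d: +{c}
  S via S→a C: +{a}
  S via S→b B: +{b}
  S: {a,b,c}  A: {c}  B: {a,c}  C: {d}
pass 2:
  B via B→S a: +{b}
  S: {a,b,c}  A: {c}  B: {a,b,c}  C: {d}
pass 3: — fixpoint
  S: {a,b,c}  A: {c}  B: {a,b,c}  C: {d}

FIRST(B) = ["a", "b", "c"]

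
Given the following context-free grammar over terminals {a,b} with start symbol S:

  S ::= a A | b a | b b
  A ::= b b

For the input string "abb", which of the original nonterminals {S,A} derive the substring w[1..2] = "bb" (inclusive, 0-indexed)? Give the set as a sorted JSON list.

CNF form of G:
  S -> T0 T0 | T0 T1 | T1 A
  A -> T0 T0
  T0 -> b
  T1 -> a

Fill CYK table bottom-up, restricted to cells inside w[1..2]:
  cell(1,1) b: {T0}  orig:{}
  cell(2,2) b: {T0}  orig:{}
  cell(1,2) bb: {A,S}

Original NTs in T[1,2] deriving "bb": ["A", "S"]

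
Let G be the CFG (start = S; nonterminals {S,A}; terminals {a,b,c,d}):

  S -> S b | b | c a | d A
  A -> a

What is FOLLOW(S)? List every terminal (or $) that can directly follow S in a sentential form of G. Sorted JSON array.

Compute FIRST by fixpoint:
[1]
  A via A→a: +{a}
  S via S→b: +{b}
  S via S→c a: +{c}
  S via S→d A: +{d}
  FIRST[S]={b,c,d}  FIRST[A]={a}
[2] — fixpoint
  FIRST[S]={b,c,d}  FIRST[A]={a}

Compute FOLLOW by fixpoint:
initialize: $ ∈ FOLLOW(S)
pass 1:
  S→S b: FOLLOW(S) ⊇ FIRST(b) = {b}; new: +{b}
  S→d A: FOLLOW(A) ⊇ FOLLOW(S) ⊇ {$,b}; new: +{$,b}
  FOLLOW(S)={$,b}  FOLLOW(A)={$,b}
pass 2: done
  FOLLOW(S)={$,b}  FOLLOW(A)={$,b}

FOLLOW(S) = ["$", "b"]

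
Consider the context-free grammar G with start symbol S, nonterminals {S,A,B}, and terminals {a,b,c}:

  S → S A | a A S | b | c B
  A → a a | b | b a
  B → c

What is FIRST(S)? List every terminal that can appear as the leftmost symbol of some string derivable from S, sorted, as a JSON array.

FIRST sets, iterate to fixpoint:
pass 1:
  A via A→a a: +{a}
  A via A→b: +{b}
  B via B→c: +{c}
  S via S→a A S: +{a}
  S via S→b: +{b}
  S via S→c B: +{c}
  FIRST[S]={a,b,c}  FIRST[A]={a,b}  FIRST[B]={c}
pass 2: (stable)
  FIRST[S]={a,b,c}  FIRST[A]={a,b}  FIRST[B]={c}

FIRST(S) = ["a", "b", "c"]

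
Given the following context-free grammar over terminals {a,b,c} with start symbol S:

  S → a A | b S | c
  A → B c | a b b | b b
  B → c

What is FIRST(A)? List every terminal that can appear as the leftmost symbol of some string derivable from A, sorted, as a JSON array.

FIRST sets, iterate to fixpoint:
pass 1:
  A via A→a b b: +{a}
  A via A→b b: +{b}
  B via B→c: +{c}
  S via S→a A: +{a}
  S via S→b S: +{b}
  S via S→c: +{c}
  FIRST[S]={a,b,c}  FIRST[A]={a,b}  FIRST[B]={c}
pass 2:
  A via A→B c: +{c}
  FIRST[S]={a,b,c}  FIRST[A]={a,b,c}  FIRST[B]={c}
pass 3: (stable)
  FIRST[S]={a,b,c}  FIRST[A]={a,b,c}  FIRST[B]={c}

FIRST(A) = ["a", "b", "c"]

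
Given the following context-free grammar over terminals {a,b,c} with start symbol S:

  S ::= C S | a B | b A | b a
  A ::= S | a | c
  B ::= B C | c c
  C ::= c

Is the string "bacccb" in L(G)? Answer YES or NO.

CNF form of G:
  S -> C S | T0 B | T1 A | T1 T0
  A -> C S | T0 B | T1 A | T1 T0 | a | c
  B -> B C | T2 T2
  C -> c
  T0 -> a
  T1 -> b
  T2 -> c

Fill CYK table bottom-up:
  [0..0]={T1}  "b"  orig:{}
  [1..1]={A,T0}  "a"  orig:{A}
  [2..2]={A,C,T2}  "c"  orig:{A,C}
  [3..3]={A,C,T2}  "c"  orig:{A,C}
  [4..4]={A,C,T2}  "c"  orig:{A,C}
  [5..5]={T1}  "b"  orig:{}
  [0..1]={A,S}  "ba"
  [1..2]=∅  "ac"
  [2..3]={B}  "cc"
  [3..4]={B}  "cc"
  [4..5]=∅  "cb"
  [0..2]=∅  "bac"
  [1..3]={A,S}  "acc"
  [2..4]={B}  "ccc"
  [3..5]=∅  "ccb"
  [0..3]={A,S}  "bacc"
  [1..4]={A,S}  "accc"
  [2..5]=∅  "cccb"
  [0..4]={A,S}  "baccc"
  [1..5]=∅  "acccb"
  [0..5]=∅  "bacccb"

S ∉ T[0,5] ⇒ NO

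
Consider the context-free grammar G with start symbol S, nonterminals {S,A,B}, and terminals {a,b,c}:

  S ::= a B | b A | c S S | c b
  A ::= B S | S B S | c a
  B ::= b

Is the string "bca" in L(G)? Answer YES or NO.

CNF form of G:
  S -> T0 T2 | T0 X4 | T1 B | T2 A
  A -> B S | S X3 | T0 T1
  B -> b
  T0 -> c
  T1 -> a
  T2 -> b
  X3 -> B S
  X4 -> S S

Fill CYK table bottom-up:
  [0..0]={B,T2}  "b"  orig:{B}
  [1..1]={T0}  "c"  orig:{}
  [2..2]={T1}  "a"  orig:{}
  [0..1]=∅  "bc"
  [1..2]={A}  "ca"
  [0..2]={S}  "bca"

S ∈ T[0,2] ⇒ YES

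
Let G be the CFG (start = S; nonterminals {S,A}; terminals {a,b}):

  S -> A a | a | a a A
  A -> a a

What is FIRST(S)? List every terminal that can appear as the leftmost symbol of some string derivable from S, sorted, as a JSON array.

Compute FIRST by fixpoint:
pass 1:
  A via A→a a: +{a}
  S via S→A a: +{a}
  S: {a}  A: {a}
pass 2: (stable)
  S: {a}  A: {a}

FIRST(S) = ["a"]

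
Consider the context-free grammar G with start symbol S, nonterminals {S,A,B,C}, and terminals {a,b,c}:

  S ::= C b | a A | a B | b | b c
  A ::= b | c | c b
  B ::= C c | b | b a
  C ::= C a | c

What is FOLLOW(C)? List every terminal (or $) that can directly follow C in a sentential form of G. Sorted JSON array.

FIRST sets, iterate to fixpoint:
pass 1:
  A via A→b: +{b}
  A via A→c: +{c}
  B via B→b: +{b}
  C via C→c: +{c}
  S via S→C b: +{c}
  S via S→a A: +{a}
  S via S→b: +{b}
  S: {a,b,c}  A: {b,c}  B: {b}  C: {c}
pass 2:
  B via B→C c: +{c}
  S: {a,b,c}  A: {b,c}  B: {b,c}  C: {c}
pass 3: (no change)
  S: {a,b,c}  A: {b,c}  B: {b,c}  C: {c}

FOLLOW iteration:
FOLLOW(S) := {$}
iter 1:
  B→C c: FOLLOW(C) ⊇ FIRST(c) = {c}; new: +{c}
  C→C a: FOLLOW(C) ⊇ FIRST(a) = {a}; new: +{a}
  S→C b: FOLLOW(C) ⊇ FIRST(b) = {b}; new: +{b}
  S→a A: FOLLOW(A) ⊇ FOLLOW(S) ⊇ {$}; new: +{$}
  S→a B: FOLLOW(B) ⊇ FOLLOW(S) ⊇ {$}; new: +{$}
  FOLLOW(S)={$}  FOLLOW(A)={$}  FOLLOW(B)={$}  FOLLOW(C)={a,b,c}
iter 2: done
  FOLLOW(S)={$}  FOLLOW(A)={$}  FOLLOW(B)={$}  FOLLOW(C)={a,b,c}

FOLLOW(C) = ["a", "b", "c"]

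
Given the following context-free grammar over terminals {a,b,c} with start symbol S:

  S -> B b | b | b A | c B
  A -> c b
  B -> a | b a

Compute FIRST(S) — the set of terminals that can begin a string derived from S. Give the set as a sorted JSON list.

FIRST iteration:
[1]
  A via A→c b: +{c}
  B via B→a: +{a}
  B via B→b a: +{b}
  S via S→B b: +{a,b}
  S via S→c B: +{c}
  FIRST(S)={a,b,c}  FIRST(A)={c}  FIRST(B)={a,b}
[2] done
  FIRST(S)={a,b,c}  FIRST(A)={c}  FIRST(B)={a,b}

FIRST(S) = ["a", "b", "c"]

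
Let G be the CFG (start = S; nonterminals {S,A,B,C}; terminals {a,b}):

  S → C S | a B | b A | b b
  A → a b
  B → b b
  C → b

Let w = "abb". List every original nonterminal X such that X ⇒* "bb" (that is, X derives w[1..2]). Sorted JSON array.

CNF form of G:
  S -> C S | T0 B | T1 A | T1 T1
  A -> T0 T1
  B -> T1 T1
  C -> b
  T0 -> a
  T1 -> b

CYK table (by increasing span) (cells [i..j] with 1 ≤ i ≤ j ≤ 2 only):
  cell(1,1) b: {C,T1}  orig:{C}
  cell(2,2) b: {C,T1}  orig:{C}
  cell(1,2) bb: {B,S}

Original NTs in T[1,2] deriving "bb": ["B", "S"]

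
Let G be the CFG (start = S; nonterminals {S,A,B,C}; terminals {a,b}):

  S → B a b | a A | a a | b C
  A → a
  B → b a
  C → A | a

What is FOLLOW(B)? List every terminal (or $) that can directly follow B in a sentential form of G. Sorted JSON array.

Compute FIRST by fixpoint:
pass 1:
  A via A→a: +{a}
  B via B→b a: +{b}
  C via C→A: +{a}
  S via S→B a b: +{b}
  S via S→a A: +{a}
  FIRST[S]={a,b}  FIRST[A]={a}  FIRST[B]={b}  FIRST[C]={a}
pass 2: (no change)
  FIRST[S]={a,b}  FIRST[A]={a}  FIRST[B]={b}  FIRST[C]={a}

Compute FOLLOW by fixpoint:
initialize: $ ∈ FOLLOW(S)
iter 1:
  S→B a b: FOLLOW(B) ⊇ FIRST(a) = {a}; new: +{a}
  S→a A: FOLLOW(A) ⊇ FOLLOW(S) ⊇ {$}; new: +{$}
  S→b C: FOLLOW(C) ⊇ FOLLOW(S) ⊇ {$}; new: +{$}
  FOLLOW(S)={$}  FOLLOW(A)={$}  FOLLOW(B)={a}  FOLLOW(C)={$}
iter 2: — fixpoint
  FOLLOW(S)={$}  FOLLOW(A)={$}  FOLLOW(B)={a}  FOLLOW(C)={$}

FOLLOW(B) = ["a"]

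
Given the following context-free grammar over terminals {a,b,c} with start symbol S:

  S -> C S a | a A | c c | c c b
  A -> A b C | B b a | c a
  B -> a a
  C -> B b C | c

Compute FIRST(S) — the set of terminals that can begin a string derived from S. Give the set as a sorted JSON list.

Compute FIRST by fixpoint:
iter 1:
  A via A→c a: +{c}
  B via B→a a: +{a}
  C via C→B b C: +{a}
  C via C→c: +{c}
  S via S→C S a: +{a,c}
  FIRST(S)={a,c}  FIRST(A)={c}  FIRST(B)={a}  FIRST(C)={a,c}
iter 2:
  A via A→B b a: +{a}
  FIRST(S)={a,c}  FIRST(A)={a,c}  FIRST(B)={a}  FIRST(C)={a,c}
iter 3: (no change)
  FIRST(S)={a,c}  FIRST(A)={a,c}  FIRST(B)={a}  FIRST(C)={a,c}

FIRST(S) = ["a", "c"]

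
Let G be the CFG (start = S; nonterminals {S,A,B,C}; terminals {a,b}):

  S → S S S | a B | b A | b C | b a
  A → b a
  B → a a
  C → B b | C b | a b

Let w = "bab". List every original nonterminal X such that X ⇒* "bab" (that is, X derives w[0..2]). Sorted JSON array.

Convert to CNF:
  S -> S X2 | T0 A | T0 C | T0 T1 | T1 B
  A -> T0 T1
  B -> T1 T1
  C -> B T0 | C T0 | T1 T0
  T0 -> b
  T1 -> a
  X2 -> S S

Fill CYK table bottom-up, restricted to cells inside w[0..2]:
  cell(0,0) b: {T0}  orig:{}
  cell(1,1) a: {T1}  orig:{}
  cell(2,2) b: {T0}  orig:{}
  cell(0,1) ba: {A,S}
  cell(1,2) ab: {C}
  cell(0,2) bab: {S}

Original NTs in T[0,2] deriving "bab": ["S"]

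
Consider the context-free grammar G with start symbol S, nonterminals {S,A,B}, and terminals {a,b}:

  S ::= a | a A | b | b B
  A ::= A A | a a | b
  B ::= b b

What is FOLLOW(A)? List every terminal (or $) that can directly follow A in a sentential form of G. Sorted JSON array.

FIRST sets, iterate to fixpoint:
pass 1:
  A via A→a a: +{a}
  A via A→b: +{b}
  B via B→b b: +{b}
  S via S→a: +{a}
  S via S→b: +{b}
  FIRST(S)={a,b}  FIRST(A)={a,b}  FIRST(B)={b}
pass 2: (no change)
  FIRST(S)={a,b}  FIRST(A)={a,b}  FIRST(B)={b}

FOLLOW iteration:
seed FOLLOW(S) with $
iter 1:
  A→A A: FOLLOW(A) ⊇ FIRST(A) = {a,b}; new: +{a,b}
  S→a A: FOLLOW(A) ⊇ FOLLOW(S) ⊇ {$}; new: +{$}
  S→b B: FOLLOW(B) ⊇ FOLLOW(S) ⊇ {$}; new: +{$}
  FOLLOW(S)={$}  FOLLOW(A)={$,a,b}  FOLLOW(B)={$}
iter 2: (stable)
  FOLLOW(S)={$}  FOLLOW(A)={$,a,b}  FOLLOW(B)={$}

FOLLOW(A) = ["$", "a", "b"]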